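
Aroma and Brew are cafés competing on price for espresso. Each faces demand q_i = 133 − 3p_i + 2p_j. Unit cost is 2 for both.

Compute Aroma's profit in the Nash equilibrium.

Aroma's profit: π = (p_{Aroma} − 2)(133 − 3p_{Aroma} + 2p_{Brew}).
∂π/∂p_{Aroma} = 139 − 6p_{Aroma} + 2p_{Brew} = 0 ⇒ p_{Aroma} = 139/6 + (1/3)p_{Brew}.
Setting p_{Aroma} = p_{Brew} in the reaction function: p_{Aroma} = 139/6 + (1/3)p_{Aroma}, so p_{Aroma} = (139/6) / (2/3) = 34.75.
q_{Aroma} = 133 − 3·34.75 + 2·34.75 = 98.25.
Profit = (34.75 − 2)·98.25 = 3217.6875.

3217.6875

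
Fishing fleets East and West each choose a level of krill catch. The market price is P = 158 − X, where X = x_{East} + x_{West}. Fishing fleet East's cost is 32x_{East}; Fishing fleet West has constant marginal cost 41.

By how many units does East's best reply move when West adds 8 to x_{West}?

Fishing fleet East's profit: π = x_{East}(158 − (x_{East} + x_{West})) − 32x_{East}.
∂π/∂x_{East} = 126 − 2x_{East} − x_{West} = 0, so x_{East} = 63 − 0.5x_{West}.
The reaction-function slope is −0.5, so an 8-unit rise in x_{West} moves x_{East} by −0.5 × 8 = −4. East's best response falls — the actions are strategic substitutes.

-4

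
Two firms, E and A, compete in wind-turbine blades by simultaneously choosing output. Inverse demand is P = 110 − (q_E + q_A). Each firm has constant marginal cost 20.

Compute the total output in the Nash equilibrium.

60

Firm E's profit: π = q_E(110 − (q_E + q_A)) − 20q_E.
∂π/∂q_E = 90 − 2q_E − q_A = 0, so q_E = 45 − 0.5q_A.
The game is symmetric, so in equilibrium q_A = q_E: the reaction function gives 1.5q_E = 45, hence q_E = 30.
Total output: 30 + 30 = 60.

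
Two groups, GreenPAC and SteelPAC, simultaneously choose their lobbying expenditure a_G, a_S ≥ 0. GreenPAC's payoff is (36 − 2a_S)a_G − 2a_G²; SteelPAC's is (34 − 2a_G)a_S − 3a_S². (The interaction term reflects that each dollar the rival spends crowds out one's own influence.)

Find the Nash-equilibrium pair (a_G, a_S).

7.4, 3.2

Expanding GreenPAC's payoff: 36a_G − 2a_Sa_G − 2a_G².
∂π/∂a_G = 36 − 2a_S − 4a_G = 0, so a_G = 9 − 0.5a_S.
Likewise for SteelPAC: a_S = 17/3 − (1/3)a_G.
Plugging a_S into GreenPAC's best response: a_G = 9 − 0.5(17/3 − (1/3)a_G) ⇒ (5/6)a_G = 37/6, so a_G = 7.4.
Then a_S = 17/3 − (1/3)·7.4 = 3.2.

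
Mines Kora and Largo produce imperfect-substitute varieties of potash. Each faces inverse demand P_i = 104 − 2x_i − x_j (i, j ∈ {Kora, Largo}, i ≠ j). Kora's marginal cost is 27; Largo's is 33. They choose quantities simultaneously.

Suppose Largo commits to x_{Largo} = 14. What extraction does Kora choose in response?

15.75

Mine Kora's profit: π = x_{Kora}(104 − 2x_{Kora} − x_{Largo}) − 27x_{Kora}.
∂π/∂x_{Kora} = 77 − 4x_{Kora} − x_{Largo} = 0 ⇒ x_{Kora} = 19.25 − 0.25x_{Largo}.
At x_{Largo} = 14: x_{Kora} = 19.25 − 0.25·14 = 15.75.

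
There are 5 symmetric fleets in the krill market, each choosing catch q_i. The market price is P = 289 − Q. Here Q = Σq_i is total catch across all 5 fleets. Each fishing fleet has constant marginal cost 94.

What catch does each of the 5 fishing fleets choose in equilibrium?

A representative fishing fleet's profit is π_i = q_i(289 − Q) − 94q_i, with Q = q_i + Σ_{j≠i} q_j.
First-order condition: 195 − 2q_i − Σ_{j≠i} q_j = 0.
Imposing symmetry (q_j = q for all j) turns Σ_{j≠i} q_j into 4q, so 195 = 6q and q = 32.5.

32.5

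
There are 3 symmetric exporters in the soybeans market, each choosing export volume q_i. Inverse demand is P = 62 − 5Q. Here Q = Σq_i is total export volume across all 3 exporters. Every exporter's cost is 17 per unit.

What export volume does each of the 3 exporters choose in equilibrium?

2.25

A representative exporter's profit is π_i = q_i(62 − 5Q) − 17q_i, with Q = q_i + Σ_{j≠i} q_j.
First-order condition: 45 − 10q_i − 5Σ_{j≠i} q_j = 0.
With identical exporters, set every q_j = q: then 45 − 10q − 10q = 0, i.e. q = 45/20 = 2.25.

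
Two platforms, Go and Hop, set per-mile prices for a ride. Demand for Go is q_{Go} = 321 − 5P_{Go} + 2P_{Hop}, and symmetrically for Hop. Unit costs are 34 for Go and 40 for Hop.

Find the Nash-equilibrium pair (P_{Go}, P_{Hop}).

Go's profit: π = (P_{Go} − 34)(321 − 5P_{Go} + 2P_{Hop}).
∂π/∂P_{Go} = 491 − 10P_{Go} + 2P_{Hop} = 0 ⇒ P_{Go} = 49.1 + 0.2P_{Hop}.
Similarly P_{Hop} = 52.1 + 0.2P_{Go}.
Plugging P_{Hop} into Go's best response: P_{Go} = 49.1 + 0.2(52.1 + 0.2P_{Go}) ⇒ 0.96P_{Go} = 59.52, so P_{Go} = 62.
Then P_{Hop} = 52.1 + 0.2·62 = 64.5.

62, 64.5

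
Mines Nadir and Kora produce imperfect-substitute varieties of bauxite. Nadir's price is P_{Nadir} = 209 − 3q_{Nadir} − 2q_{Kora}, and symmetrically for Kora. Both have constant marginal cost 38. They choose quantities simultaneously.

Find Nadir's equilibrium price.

102.125

Mine Nadir's profit: π = q_{Nadir}(209 − 3q_{Nadir} − 2q_{Kora}) − 38q_{Nadir}.
∂π/∂q_{Nadir} = 171 − 6q_{Nadir} − 2q_{Kora} = 0 ⇒ q_{Nadir} = 28.5 − (1/3)q_{Kora}.
Setting q_{Nadir} = q_{Kora} in the reaction function: q_{Nadir} = 28.5 − (1/3)q_{Nadir}, so q_{Nadir} = 28.5 / (4/3) = 21.375.
P_{Nadir} = 209 − 3·21.375 − 2·21.375 = 102.125.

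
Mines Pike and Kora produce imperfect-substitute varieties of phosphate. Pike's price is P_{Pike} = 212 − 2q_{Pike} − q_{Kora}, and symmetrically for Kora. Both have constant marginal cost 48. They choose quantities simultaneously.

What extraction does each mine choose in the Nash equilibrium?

32.8

Mine Pike's profit: π = q_{Pike}(212 − 2q_{Pike} − q_{Kora}) − 48q_{Pike}.
∂π/∂q_{Pike} = 164 − 4q_{Pike} − q_{Kora} = 0 ⇒ q_{Pike} = 41 − 0.25q_{Kora}.
Setting q_{Pike} = q_{Kora} in the reaction function: q_{Pike} = 41 − 0.25q_{Pike}, so q_{Pike} = 41 / 1.25 = 32.8.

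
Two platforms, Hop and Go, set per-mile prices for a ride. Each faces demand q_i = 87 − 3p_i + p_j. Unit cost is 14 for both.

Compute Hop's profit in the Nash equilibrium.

417.72

Hop's profit: π = (p_{Hop} − 14)(87 − 3p_{Hop} + p_{Go}).
∂π/∂p_{Hop} = 129 − 6p_{Hop} + p_{Go} = 0 ⇒ p_{Hop} = 21.5 + (1/6)p_{Go}.
By symmetry p_{Go} = p_{Hop}; substituting into the reaction function, (5/6)p_{Hop} = 21.5 and p_{Hop} = 25.8.
q_{Hop} = 87 − 3·25.8 + 25.8 = 35.4.
Profit = (25.8 − 14)·35.4 = 417.72.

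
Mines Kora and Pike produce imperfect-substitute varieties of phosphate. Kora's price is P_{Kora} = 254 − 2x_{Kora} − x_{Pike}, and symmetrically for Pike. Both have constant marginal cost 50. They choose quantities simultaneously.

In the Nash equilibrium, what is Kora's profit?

3329.28

Mine Kora's profit: π = x_{Kora}(254 − 2x_{Kora} − x_{Pike}) − 50x_{Kora}.
∂π/∂x_{Kora} = 204 − 4x_{Kora} − x_{Pike} = 0 ⇒ x_{Kora} = 51 − 0.25x_{Pike}.
The game is symmetric, so in equilibrium x_{Pike} = x_{Kora}: the reaction function gives 1.25x_{Kora} = 51, hence x_{Kora} = 40.8.
P_{Kora} = 254 − 2·40.8 − 40.8 = 131.6.
Profit = (131.6 − 50)·40.8 = 3329.28.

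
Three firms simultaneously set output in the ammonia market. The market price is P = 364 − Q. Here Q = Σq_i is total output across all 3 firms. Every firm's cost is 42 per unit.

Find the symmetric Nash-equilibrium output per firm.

A representative firm's profit is π_i = q_i(364 − Q) − 42q_i, with Q = q_i + Σ_{j≠i} q_j.
First-order condition: 322 − 2q_i − Σ_{j≠i} q_j = 0.
Imposing symmetry (q_j = q for all j) turns Σ_{j≠i} q_j into 2q, so 322 = 4q and q = 80.5.

80.5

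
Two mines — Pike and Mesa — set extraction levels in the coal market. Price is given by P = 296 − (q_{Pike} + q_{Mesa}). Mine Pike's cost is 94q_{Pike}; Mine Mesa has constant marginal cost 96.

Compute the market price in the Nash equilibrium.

Mine Pike's profit: π = q_{Pike}(296 − (q_{Pike} + q_{Mesa})) − 94q_{Pike}.
∂π/∂q_{Pike} = 202 − 2q_{Pike} − q_{Mesa} = 0, so q_{Pike} = 101 − 0.5q_{Mesa}.
By the same steps for Mesa: q_{Mesa} = 100 − 0.5q_{Pike}.
Plugging q_{Mesa} into Pike's best response: q_{Pike} = 101 − 0.5(100 − 0.5q_{Pike}) ⇒ 0.75q_{Pike} = 51, so q_{Pike} = 68.
Then q_{Mesa} = 100 − 0.5·68 = 66.
Equilibrium price: P = 296 − 134 = 162.

162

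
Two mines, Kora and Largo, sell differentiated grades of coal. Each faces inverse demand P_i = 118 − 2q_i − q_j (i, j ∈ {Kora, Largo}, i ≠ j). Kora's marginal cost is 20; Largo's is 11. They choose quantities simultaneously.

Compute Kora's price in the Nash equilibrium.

58

Mine Kora's profit: π = q_{Kora}(118 − 2q_{Kora} − q_{Largo}) − 20q_{Kora}.
∂π/∂q_{Kora} = 98 − 4q_{Kora} − q_{Largo} = 0 ⇒ q_{Kora} = 24.5 − 0.25q_{Largo}.
Similarly q_{Largo} = 26.75 − 0.25q_{Kora}.
Plugging q_{Largo} into Kora's best response: q_{Kora} = 24.5 − 0.25(26.75 − 0.25q_{Kora}) ⇒ 0.9375q_{Kora} = 17.8125, so q_{Kora} = 19.
Then q_{Largo} = 26.75 − 0.25·19 = 22.
P_{Kora} = 118 − 2·19 − 22 = 58.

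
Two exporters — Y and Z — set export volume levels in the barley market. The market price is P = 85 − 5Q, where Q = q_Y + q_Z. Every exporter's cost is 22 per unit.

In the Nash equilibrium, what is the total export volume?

Exporter Y's profit: π = q_Y(85 − 5(q_Y + q_Z)) − 22q_Y.
∂π/∂q_Y = 63 − 10q_Y − 5q_Z = 0, so q_Y = 6.3 − 0.5q_Z.
By symmetry q_Z = q_Y; substituting into the reaction function, 1.5q_Y = 6.3 and q_Y = 4.2.
Total export volume: 4.2 + 4.2 = 8.4.

8.4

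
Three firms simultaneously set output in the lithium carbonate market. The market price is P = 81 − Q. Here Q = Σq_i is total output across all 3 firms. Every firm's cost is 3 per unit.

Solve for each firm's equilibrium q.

19.5

A representative firm's profit is π_i = q_i(81 − Q) − 3q_i, with Q = q_i + Σ_{j≠i} q_j.
First-order condition: 78 − 2q_i − Σ_{j≠i} q_j = 0.
Imposing symmetry (q_j = q for all j) turns Σ_{j≠i} q_j into 2q, so 78 = 4q and q = 19.5.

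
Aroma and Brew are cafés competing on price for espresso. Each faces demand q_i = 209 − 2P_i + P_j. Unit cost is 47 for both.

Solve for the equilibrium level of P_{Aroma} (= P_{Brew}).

101

Aroma's profit: π = (P_{Aroma} − 47)(209 − 2P_{Aroma} + P_{Brew}).
∂π/∂P_{Aroma} = 303 − 4P_{Aroma} + P_{Brew} = 0 ⇒ P_{Aroma} = 75.75 + 0.25P_{Brew}.
By symmetry P_{Brew} = P_{Aroma}; substituting into the reaction function, 0.75P_{Aroma} = 75.75 and P_{Aroma} = 101.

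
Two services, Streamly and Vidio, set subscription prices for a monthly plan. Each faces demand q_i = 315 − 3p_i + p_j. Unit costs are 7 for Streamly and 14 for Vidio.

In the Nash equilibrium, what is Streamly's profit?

Streamly's profit: π = (p_{Streamly} − 7)(315 − 3p_{Streamly} + p_{Vidio}).
∂π/∂p_{Streamly} = 336 − 6p_{Streamly} + p_{Vidio} = 0 ⇒ p_{Streamly} = 56 + (1/6)p_{Vidio}.
Similarly p_{Vidio} = 59.5 + (1/6)p_{Streamly}.
Substituting the second reaction function into the first: p_{Streamly} = 56 + (1/6)(59.5 + (1/6)p_{Streamly}), which gives (35/36)p_{Streamly} = 791/12 ⇒ p_{Streamly} = 67.8.
Then p_{Vidio} = 59.5 + (1/6)·67.8 = 70.8.
q_{Streamly} = 315 − 3·67.8 + 70.8 = 182.4.
Profit = (67.8 − 7)·182.4 = 11089.92.

11089.92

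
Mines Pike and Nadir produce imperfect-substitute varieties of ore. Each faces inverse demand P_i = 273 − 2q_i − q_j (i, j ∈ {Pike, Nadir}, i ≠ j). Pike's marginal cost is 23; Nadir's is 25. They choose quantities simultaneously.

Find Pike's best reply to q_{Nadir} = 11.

Mine Pike's profit: π = q_{Pike}(273 − 2q_{Pike} − q_{Nadir}) − 23q_{Pike}.
∂π/∂q_{Pike} = 250 − 4q_{Pike} − q_{Nadir} = 0 ⇒ q_{Pike} = 62.5 − 0.25q_{Nadir}.
At q_{Nadir} = 11: q_{Pike} = 62.5 − 0.25·11 = 59.75.

59.75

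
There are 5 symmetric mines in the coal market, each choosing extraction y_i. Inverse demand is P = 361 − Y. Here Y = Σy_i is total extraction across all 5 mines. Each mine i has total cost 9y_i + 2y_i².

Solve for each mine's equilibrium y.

A representative mine's profit is π_i = y_i(361 − Y) − 9y_i − 2y_i², with Y = y_i + Σ_{j≠i} y_j.
First-order condition: 352 − 6y_i − Σ_{j≠i} y_j = 0.
In a symmetric equilibrium every mine chooses the same y, so Σ_{j≠i} y_j = 4y. The condition becomes 352 − 10y = 0, giving y = 352/10 = 35.2.

35.2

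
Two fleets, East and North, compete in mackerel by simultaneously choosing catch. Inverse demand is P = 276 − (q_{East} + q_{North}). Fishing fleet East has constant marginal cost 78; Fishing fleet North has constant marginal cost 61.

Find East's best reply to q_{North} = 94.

52

Fishing fleet East's profit: π = q_{East}(276 − (q_{East} + q_{North})) − 78q_{East}.
∂π/∂q_{East} = 198 − 2q_{East} − q_{North} = 0, so q_{East} = 99 − 0.5q_{North}.
At q_{North} = 94: q_{East} = 99 − 0.5·94 = 52.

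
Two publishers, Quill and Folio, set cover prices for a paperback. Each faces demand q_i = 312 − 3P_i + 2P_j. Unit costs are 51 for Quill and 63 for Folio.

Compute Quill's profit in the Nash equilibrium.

Quill's profit: π = (P_{Quill} − 51)(312 − 3P_{Quill} + 2P_{Folio}).
∂π/∂P_{Quill} = 465 − 6P_{Quill} + 2P_{Folio} = 0 ⇒ P_{Quill} = 77.5 + (1/3)P_{Folio}.
Similarly P_{Folio} = 83.5 + (1/3)P_{Quill}.
Substituting the second reaction function into the first: P_{Quill} = 77.5 + (1/3)(83.5 + (1/3)P_{Quill}), which gives (8/9)P_{Quill} = 316/3 ⇒ P_{Quill} = 118.5.
Then P_{Folio} = 83.5 + (1/3)·118.5 = 123.
q_{Quill} = 312 − 3·118.5 + 2·123 = 202.5.
Profit = (118.5 − 51)·202.5 = 13668.75.

13668.75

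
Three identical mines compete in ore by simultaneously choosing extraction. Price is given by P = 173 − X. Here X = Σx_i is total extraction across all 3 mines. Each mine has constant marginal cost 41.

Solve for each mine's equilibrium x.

A representative mine's profit is π_i = x_i(173 − X) − 41x_i, with X = x_i + Σ_{j≠i} x_j.
First-order condition: 132 − 2x_i − Σ_{j≠i} x_j = 0.
With identical mines, set every x_j = x: then 132 − 2x − 2x = 0, i.e. x = 132/4 = 33.

33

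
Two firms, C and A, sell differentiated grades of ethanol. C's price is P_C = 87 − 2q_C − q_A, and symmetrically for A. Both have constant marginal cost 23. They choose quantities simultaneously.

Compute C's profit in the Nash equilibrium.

Firm C's profit: π = q_C(87 − 2q_C − q_A) − 23q_C.
∂π/∂q_C = 64 − 4q_C − q_A = 0 ⇒ q_C = 16 − 0.25q_A.
By symmetry q_A = q_C; substituting into the reaction function, 1.25q_C = 16 and q_C = 12.8.
P_C = 87 − 2·12.8 − 12.8 = 48.6.
Profit = (48.6 − 23)·12.8 = 327.68.

327.68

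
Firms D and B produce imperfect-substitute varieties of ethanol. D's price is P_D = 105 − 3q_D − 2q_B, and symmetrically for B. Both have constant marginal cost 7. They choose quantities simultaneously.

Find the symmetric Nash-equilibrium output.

12.25

Firm D's profit: π = q_D(105 − 3q_D − 2q_B) − 7q_D.
∂π/∂q_D = 98 − 6q_D − 2q_B = 0 ⇒ q_D = 49/3 − (1/3)q_B.
The game is symmetric, so in equilibrium q_B = q_D: the reaction function gives (4/3)q_D = 49/3, hence q_D = 12.25.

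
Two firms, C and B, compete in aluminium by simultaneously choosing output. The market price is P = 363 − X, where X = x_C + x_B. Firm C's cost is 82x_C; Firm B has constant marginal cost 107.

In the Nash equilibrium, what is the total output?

Firm C's profit: π = x_C(363 − (x_C + x_B)) − 82x_C.
∂π/∂x_C = 281 − 2x_C − x_B = 0, so x_C = 140.5 − 0.5x_B.
By the same steps for B: x_B = 128 − 0.5x_C.
Substituting the second reaction function into the first: x_C = 140.5 − 0.5(128 − 0.5x_C), which gives 0.75x_C = 76.5 ⇒ x_C = 102.
Then x_B = 128 − 0.5·102 = 77.
Total output: 102 + 77 = 179.

179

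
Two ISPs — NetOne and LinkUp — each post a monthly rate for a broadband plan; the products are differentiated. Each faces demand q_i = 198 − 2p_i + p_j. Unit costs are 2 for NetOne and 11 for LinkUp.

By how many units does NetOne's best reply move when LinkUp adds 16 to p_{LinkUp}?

NetOne's profit: π = (p_{NetOne} − 2)(198 − 2p_{NetOne} + p_{LinkUp}).
∂π/∂p_{NetOne} = 202 − 4p_{NetOne} + p_{LinkUp} = 0 ⇒ p_{NetOne} = 50.5 + 0.25p_{LinkUp}.
The reaction-function slope is 0.25, so a 16-unit rise in p_{LinkUp} moves p_{NetOne} by 0.25 × 16 = 4. NetOne's best response rises — the actions are strategic complements.

4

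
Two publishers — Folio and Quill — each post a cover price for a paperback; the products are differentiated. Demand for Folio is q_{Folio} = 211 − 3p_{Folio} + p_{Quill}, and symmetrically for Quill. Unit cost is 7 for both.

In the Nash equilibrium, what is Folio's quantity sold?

Folio's profit: π = (p_{Folio} − 7)(211 − 3p_{Folio} + p_{Quill}).
∂π/∂p_{Folio} = 232 − 6p_{Folio} + p_{Quill} = 0 ⇒ p_{Folio} = 116/3 + (1/6)p_{Quill}.
By symmetry p_{Quill} = p_{Folio}; substituting into the reaction function, (5/6)p_{Folio} = 116/3 and p_{Folio} = 46.4.
q_{Folio} = 211 − 3·46.4 + 46.4 = 118.2.

118.2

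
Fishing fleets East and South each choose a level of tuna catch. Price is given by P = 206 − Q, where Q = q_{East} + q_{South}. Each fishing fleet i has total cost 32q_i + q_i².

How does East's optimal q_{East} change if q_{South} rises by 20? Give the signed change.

Fishing fleet East's profit: π = q_{East}(206 − (q_{East} + q_{South})) − 32q_{East} − q_{East}².
∂π/∂q_{East} = 174 − 4q_{East} − q_{South} = 0, so q_{East} = 43.5 − 0.25q_{South}.
The reaction-function slope is −0.25, so a 20-unit rise in q_{South} moves q_{East} by −0.25 × 20 = −5. East's best response falls — the actions are strategic substitutes.

-5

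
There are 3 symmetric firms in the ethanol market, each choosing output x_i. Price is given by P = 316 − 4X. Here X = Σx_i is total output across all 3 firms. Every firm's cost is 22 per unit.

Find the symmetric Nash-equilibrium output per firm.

18.375

A representative firm's profit is π_i = x_i(316 − 4X) − 22x_i, with X = x_i + Σ_{j≠i} x_j.
First-order condition: 294 − 8x_i − 4Σ_{j≠i} x_j = 0.
With identical firms, set every x_j = x: then 294 − 8x − 8x = 0, i.e. x = 294/16 = 18.375.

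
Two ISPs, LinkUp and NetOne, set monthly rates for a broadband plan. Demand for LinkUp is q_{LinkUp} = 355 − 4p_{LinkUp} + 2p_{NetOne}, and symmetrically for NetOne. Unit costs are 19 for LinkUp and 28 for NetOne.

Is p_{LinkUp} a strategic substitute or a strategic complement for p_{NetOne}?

LinkUp's profit: π = (p_{LinkUp} − 19)(355 − 4p_{LinkUp} + 2p_{NetOne}).
∂π/∂p_{LinkUp} = 431 − 8p_{LinkUp} + 2p_{NetOne} = 0 ⇒ p_{LinkUp} = 53.875 + 0.25p_{NetOne}.
The best-response slope dp_{LinkUp}/dp_{NetOne} = 0.25 > 0: the reaction function is upward-sloping, so the choices are strategic complements.

strategic complements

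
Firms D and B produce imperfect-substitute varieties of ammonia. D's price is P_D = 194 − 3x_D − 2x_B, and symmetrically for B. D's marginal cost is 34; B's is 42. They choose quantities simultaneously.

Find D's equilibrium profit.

1260.75

Firm D's profit: π = x_D(194 − 3x_D − 2x_B) − 34x_D.
∂π/∂x_D = 160 − 6x_D − 2x_B = 0 ⇒ x_D = 80/3 − (1/3)x_B.
Similarly x_B = 76/3 − (1/3)x_D.
Solving the two reaction functions simultaneously: (1 − (−1/3)(−1/3))x_D = 80/3 − (1/3)·(76/3), so (8/9)x_D = 164/9 and x_D = 20.5.
Then x_B = 76/3 − (1/3)·20.5 = 18.5.
P_D = 194 − 3·20.5 − 2·18.5 = 95.5.
Profit = (95.5 − 34)·20.5 = 1260.75.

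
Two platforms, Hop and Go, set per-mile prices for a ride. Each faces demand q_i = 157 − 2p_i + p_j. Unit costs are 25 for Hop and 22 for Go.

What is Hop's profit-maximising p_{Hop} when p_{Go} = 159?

91.5

Hop's profit: π = (p_{Hop} − 25)(157 − 2p_{Hop} + p_{Go}).
∂π/∂p_{Hop} = 207 − 4p_{Hop} + p_{Go} = 0 ⇒ p_{Hop} = 51.75 + 0.25p_{Go}.
At p_{Go} = 159: p_{Hop} = 51.75 + 0.25·159 = 91.5.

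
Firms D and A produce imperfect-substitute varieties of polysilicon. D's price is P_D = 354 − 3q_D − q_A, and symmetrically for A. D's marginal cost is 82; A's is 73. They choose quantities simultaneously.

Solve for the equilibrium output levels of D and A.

Firm D's profit: π = q_D(354 − 3q_D − q_A) − 82q_D.
∂π/∂q_D = 272 − 6q_D − q_A = 0 ⇒ q_D = 136/3 − (1/6)q_A.
Similarly q_A = 281/6 − (1/6)q_D.
Solving the two reaction functions simultaneously: (1 − (−1/6)(−1/6))q_D = 136/3 − (1/6)·(281/6), so (35/36)q_D = 1351/36 and q_D = 38.6.
Then q_A = 281/6 − (1/6)·38.6 = 40.4.

38.6, 40.4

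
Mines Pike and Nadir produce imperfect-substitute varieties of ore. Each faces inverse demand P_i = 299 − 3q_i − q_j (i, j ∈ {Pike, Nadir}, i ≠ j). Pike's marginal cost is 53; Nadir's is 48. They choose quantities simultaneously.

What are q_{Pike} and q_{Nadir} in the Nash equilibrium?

Mine Pike's profit: π = q_{Pike}(299 − 3q_{Pike} − q_{Nadir}) − 53q_{Pike}.
∂π/∂q_{Pike} = 246 − 6q_{Pike} − q_{Nadir} = 0 ⇒ q_{Pike} = 41 − (1/6)q_{Nadir}.
Similarly q_{Nadir} = 251/6 − (1/6)q_{Pike}.
Substituting the second reaction function into the first: q_{Pike} = 41 − (1/6)(251/6 − (1/6)q_{Pike}), which gives (35/36)q_{Pike} = 1225/36 ⇒ q_{Pike} = 35.
Then q_{Nadir} = 251/6 − (1/6)·35 = 36.

35, 36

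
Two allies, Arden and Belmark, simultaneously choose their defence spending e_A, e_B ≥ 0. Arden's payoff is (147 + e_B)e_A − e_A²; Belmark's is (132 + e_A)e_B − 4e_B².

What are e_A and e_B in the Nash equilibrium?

87.2, 27.4

Expanding Arden's payoff: 147e_A + e_Be_A − e_A².
∂π/∂e_A = 147 + e_B − 2e_A = 0, so e_A = 73.5 + 0.5e_B.
Likewise for Belmark: e_B = 16.5 + 0.125e_A.
Substituting the second reaction function into the first: e_A = 73.5 + 0.5(16.5 + 0.125e_A), which gives 0.9375e_A = 81.75 ⇒ e_A = 87.2.
Then e_B = 16.5 + 0.125·87.2 = 27.4.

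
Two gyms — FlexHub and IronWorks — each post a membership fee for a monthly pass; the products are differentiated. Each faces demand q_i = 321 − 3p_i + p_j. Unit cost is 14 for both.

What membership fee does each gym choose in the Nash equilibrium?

72.6

FlexHub's profit: π = (p_{FlexHub} − 14)(321 − 3p_{FlexHub} + p_{IronWorks}).
∂π/∂p_{FlexHub} = 363 − 6p_{FlexHub} + p_{IronWorks} = 0 ⇒ p_{FlexHub} = 60.5 + (1/6)p_{IronWorks}.
Setting p_{FlexHub} = p_{IronWorks} in the reaction function: p_{FlexHub} = 60.5 + (1/6)p_{FlexHub}, so p_{FlexHub} = 60.5 / (5/6) = 72.6.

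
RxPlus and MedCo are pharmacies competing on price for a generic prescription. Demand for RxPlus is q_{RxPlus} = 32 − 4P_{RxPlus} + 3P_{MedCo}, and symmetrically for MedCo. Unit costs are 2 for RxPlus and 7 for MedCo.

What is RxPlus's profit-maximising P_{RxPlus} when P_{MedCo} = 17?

RxPlus's profit: π = (P_{RxPlus} − 2)(32 − 4P_{RxPlus} + 3P_{MedCo}).
∂π/∂P_{RxPlus} = 40 − 8P_{RxPlus} + 3P_{MedCo} = 0 ⇒ P_{RxPlus} = 5 + 0.375P_{MedCo}.
At P_{MedCo} = 17: P_{RxPlus} = 5 + 0.375·17 = 11.375.

11.375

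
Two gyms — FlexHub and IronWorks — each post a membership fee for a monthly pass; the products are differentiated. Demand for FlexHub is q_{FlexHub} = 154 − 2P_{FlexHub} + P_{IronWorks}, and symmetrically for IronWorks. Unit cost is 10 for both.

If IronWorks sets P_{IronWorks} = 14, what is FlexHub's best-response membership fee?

FlexHub's profit: π = (P_{FlexHub} − 10)(154 − 2P_{FlexHub} + P_{IronWorks}).
∂π/∂P_{FlexHub} = 174 − 4P_{FlexHub} + P_{IronWorks} = 0 ⇒ P_{FlexHub} = 43.5 + 0.25P_{IronWorks}.
At P_{IronWorks} = 14: P_{FlexHub} = 43.5 + 0.25·14 = 47.

47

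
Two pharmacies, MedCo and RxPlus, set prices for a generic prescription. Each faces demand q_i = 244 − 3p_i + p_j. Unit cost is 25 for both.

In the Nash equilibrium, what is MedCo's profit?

4516.32

MedCo's profit: π = (p_{MedCo} − 25)(244 − 3p_{MedCo} + p_{RxPlus}).
∂π/∂p_{MedCo} = 319 − 6p_{MedCo} + p_{RxPlus} = 0 ⇒ p_{MedCo} = 319/6 + (1/6)p_{RxPlus}.
Setting p_{MedCo} = p_{RxPlus} in the reaction function: p_{MedCo} = 319/6 + (1/6)p_{MedCo}, so p_{MedCo} = (319/6) / (5/6) = 63.8.
q_{MedCo} = 244 − 3·63.8 + 63.8 = 116.4.
Profit = (63.8 − 25)·116.4 = 4516.32.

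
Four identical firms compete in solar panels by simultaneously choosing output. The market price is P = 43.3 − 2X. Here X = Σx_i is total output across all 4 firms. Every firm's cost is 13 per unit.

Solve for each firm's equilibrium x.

A representative firm's profit is π_i = x_i(43.3 − 2X) − 13x_i, with X = x_i + Σ_{j≠i} x_j.
First-order condition: 30.3 − 4x_i − 2Σ_{j≠i} x_j = 0.
Imposing symmetry (x_j = x for all j) turns Σ_{j≠i} x_j into 3x, so 30.3 = 10x and x = 3.03.

3.03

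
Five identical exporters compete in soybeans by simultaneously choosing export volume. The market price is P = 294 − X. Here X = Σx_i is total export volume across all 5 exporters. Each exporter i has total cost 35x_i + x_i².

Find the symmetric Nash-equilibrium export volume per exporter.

A representative exporter's profit is π_i = x_i(294 − X) − 35x_i − x_i², with X = x_i + Σ_{j≠i} x_j.
First-order condition: 259 − 4x_i − Σ_{j≠i} x_j = 0.
With identical exporters, set every x_j = x: then 259 − 4x − 4x = 0, i.e. x = 259/8 = 32.375.

32.375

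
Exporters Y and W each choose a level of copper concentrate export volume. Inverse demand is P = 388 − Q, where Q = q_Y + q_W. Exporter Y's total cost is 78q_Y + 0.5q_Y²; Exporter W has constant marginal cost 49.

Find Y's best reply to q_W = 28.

Exporter Y's profit: π = q_Y(388 − (q_Y + q_W)) − 78q_Y − 0.5q_Y².
∂π/∂q_Y = 310 − 3q_Y − q_W = 0, so q_Y = 310/3 − (1/3)q_W.
At q_W = 28: q_Y = 310/3 − (1/3)·28 = 94.

94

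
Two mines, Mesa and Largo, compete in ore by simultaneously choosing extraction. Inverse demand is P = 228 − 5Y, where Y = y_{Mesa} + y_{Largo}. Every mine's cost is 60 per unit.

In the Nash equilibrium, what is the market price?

116

Mine Mesa's profit: π = y_{Mesa}(228 − 5(y_{Mesa} + y_{Largo})) − 60y_{Mesa}.
∂π/∂y_{Mesa} = 168 − 10y_{Mesa} − 5y_{Largo} = 0, so y_{Mesa} = 16.8 − 0.5y_{Largo}.
By symmetry y_{Largo} = y_{Mesa}; substituting into the reaction function, 1.5y_{Mesa} = 16.8 and y_{Mesa} = 11.2.
Equilibrium price: P = 228 − 5·22.4 = 116.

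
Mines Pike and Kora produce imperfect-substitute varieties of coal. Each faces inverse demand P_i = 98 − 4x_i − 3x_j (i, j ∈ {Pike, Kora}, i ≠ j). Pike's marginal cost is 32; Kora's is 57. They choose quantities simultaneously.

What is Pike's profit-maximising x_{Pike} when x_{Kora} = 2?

7.5

Mine Pike's profit: π = x_{Pike}(98 − 4x_{Pike} − 3x_{Kora}) − 32x_{Pike}.
∂π/∂x_{Pike} = 66 − 8x_{Pike} − 3x_{Kora} = 0 ⇒ x_{Pike} = 8.25 − 0.375x_{Kora}.
At x_{Kora} = 2: x_{Pike} = 8.25 − 0.375·2 = 7.5.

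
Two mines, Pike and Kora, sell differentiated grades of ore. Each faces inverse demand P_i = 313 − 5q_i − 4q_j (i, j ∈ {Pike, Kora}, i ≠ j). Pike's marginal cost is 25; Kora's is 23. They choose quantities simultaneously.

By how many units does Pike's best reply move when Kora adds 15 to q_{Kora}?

Mine Pike's profit: π = q_{Pike}(313 − 5q_{Pike} − 4q_{Kora}) − 25q_{Pike}.
∂π/∂q_{Pike} = 288 − 10q_{Pike} − 4q_{Kora} = 0 ⇒ q_{Pike} = 28.8 − 0.4q_{Kora}.
The reaction-function slope is −0.4, so a 15-unit rise in q_{Kora} moves q_{Pike} by −0.4 × 15 = −6. Pike's best response falls — the actions are strategic substitutes.

-6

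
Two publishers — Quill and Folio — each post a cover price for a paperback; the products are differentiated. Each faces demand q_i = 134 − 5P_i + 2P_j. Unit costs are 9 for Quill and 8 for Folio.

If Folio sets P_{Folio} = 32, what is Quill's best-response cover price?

Quill's profit: π = (P_{Quill} − 9)(134 − 5P_{Quill} + 2P_{Folio}).
∂π/∂P_{Quill} = 179 − 10P_{Quill} + 2P_{Folio} = 0 ⇒ P_{Quill} = 17.9 + 0.2P_{Folio}.
At P_{Folio} = 32: P_{Quill} = 17.9 + 0.2·32 = 24.3.

24.3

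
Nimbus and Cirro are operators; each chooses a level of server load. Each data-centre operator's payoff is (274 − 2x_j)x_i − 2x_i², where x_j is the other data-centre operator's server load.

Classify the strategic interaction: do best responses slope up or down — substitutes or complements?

strategic substitutes

Nimbus's payoff is (274 − 2x_C)x_N − 2x_N².
∂π/∂x_N = 274 − 2x_C − 4x_N = 0, so x_N = 68.5 − 0.5x_C.
The best-response slope dx_N/dx_C = −0.5 < 0: the reaction function is downward-sloping, so the choices are strategic substitutes.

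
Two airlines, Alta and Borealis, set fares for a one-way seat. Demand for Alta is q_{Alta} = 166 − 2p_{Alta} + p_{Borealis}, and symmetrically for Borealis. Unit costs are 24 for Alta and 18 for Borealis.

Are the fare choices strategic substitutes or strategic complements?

Alta's profit: π = (p_{Alta} − 24)(166 − 2p_{Alta} + p_{Borealis}).
∂π/∂p_{Alta} = 214 − 4p_{Alta} + p_{Borealis} = 0 ⇒ p_{Alta} = 53.5 + 0.25p_{Borealis}.
The best-response slope dp_{Alta}/dp_{Borealis} = 0.25 > 0: the reaction function is upward-sloping, so the choices are strategic complements.

strategic complements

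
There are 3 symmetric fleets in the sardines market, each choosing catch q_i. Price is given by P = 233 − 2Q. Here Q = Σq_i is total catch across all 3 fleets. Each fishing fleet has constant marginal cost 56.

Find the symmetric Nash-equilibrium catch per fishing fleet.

22.125

A representative fishing fleet's profit is π_i = q_i(233 − 2Q) − 56q_i, with Q = q_i + Σ_{j≠i} q_j.
First-order condition: 177 − 4q_i − 2Σ_{j≠i} q_j = 0.
Imposing symmetry (q_j = q for all j) turns Σ_{j≠i} q_j into 2q, so 177 = 8q and q = 22.125.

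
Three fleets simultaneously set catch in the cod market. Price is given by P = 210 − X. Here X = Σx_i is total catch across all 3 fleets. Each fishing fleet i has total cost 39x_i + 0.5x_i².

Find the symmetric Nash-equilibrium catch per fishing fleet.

34.2

A representative fishing fleet's profit is π_i = x_i(210 − X) − 39x_i − 0.5x_i², with X = x_i + Σ_{j≠i} x_j.
First-order condition: 171 − 3x_i − Σ_{j≠i} x_j = 0.
With identical fishing fleets, set every x_j = x: then 171 − 3x − 2x = 0, i.e. x = 171/5 = 34.2.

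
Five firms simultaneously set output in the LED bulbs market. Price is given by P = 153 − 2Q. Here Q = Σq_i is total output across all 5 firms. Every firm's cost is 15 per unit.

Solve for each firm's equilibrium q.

A representative firm's profit is π_i = q_i(153 − 2Q) − 15q_i, with Q = q_i + Σ_{j≠i} q_j.
First-order condition: 138 − 4q_i − 2Σ_{j≠i} q_j = 0.
In a symmetric equilibrium every firm chooses the same q, so Σ_{j≠i} q_j = 4q. The condition becomes 138 − 12q = 0, giving q = 138/12 = 11.5.

11.5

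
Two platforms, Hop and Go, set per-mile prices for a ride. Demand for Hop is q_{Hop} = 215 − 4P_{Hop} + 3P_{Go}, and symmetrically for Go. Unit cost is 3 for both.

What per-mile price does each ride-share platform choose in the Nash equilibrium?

45.4

Hop's profit: π = (P_{Hop} − 3)(215 − 4P_{Hop} + 3P_{Go}).
∂π/∂P_{Hop} = 227 − 8P_{Hop} + 3P_{Go} = 0 ⇒ P_{Hop} = 28.375 + 0.375P_{Go}.
The game is symmetric, so in equilibrium P_{Go} = P_{Hop}: the reaction function gives 0.625P_{Hop} = 28.375, hence P_{Hop} = 45.4.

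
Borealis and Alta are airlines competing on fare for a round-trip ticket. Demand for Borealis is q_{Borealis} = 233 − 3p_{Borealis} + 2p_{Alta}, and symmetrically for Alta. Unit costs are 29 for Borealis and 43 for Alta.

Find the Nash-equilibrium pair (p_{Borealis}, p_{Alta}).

Borealis's profit: π = (p_{Borealis} − 29)(233 − 3p_{Borealis} + 2p_{Alta}).
∂π/∂p_{Borealis} = 320 − 6p_{Borealis} + 2p_{Alta} = 0 ⇒ p_{Borealis} = 160/3 + (1/3)p_{Alta}.
Similarly p_{Alta} = 181/3 + (1/3)p_{Borealis}.
Substituting the second reaction function into the first: p_{Borealis} = 160/3 + (1/3)(181/3 + (1/3)p_{Borealis}), which gives (8/9)p_{Borealis} = 661/9 ⇒ p_{Borealis} = 82.625.
Then p_{Alta} = 181/3 + (1/3)·82.625 = 87.875.

82.625, 87.875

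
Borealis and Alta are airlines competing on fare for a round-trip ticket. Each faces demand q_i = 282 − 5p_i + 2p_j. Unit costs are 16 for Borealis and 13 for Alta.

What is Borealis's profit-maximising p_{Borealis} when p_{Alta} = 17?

Borealis's profit: π = (p_{Borealis} − 16)(282 − 5p_{Borealis} + 2p_{Alta}).
∂π/∂p_{Borealis} = 362 − 10p_{Borealis} + 2p_{Alta} = 0 ⇒ p_{Borealis} = 36.2 + 0.2p_{Alta}.
At p_{Alta} = 17: p_{Borealis} = 36.2 + 0.2·17 = 39.6.

39.6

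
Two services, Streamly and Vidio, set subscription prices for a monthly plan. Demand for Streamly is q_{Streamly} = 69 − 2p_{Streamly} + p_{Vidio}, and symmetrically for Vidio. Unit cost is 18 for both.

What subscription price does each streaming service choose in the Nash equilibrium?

Streamly's profit: π = (p_{Streamly} − 18)(69 − 2p_{Streamly} + p_{Vidio}).
∂π/∂p_{Streamly} = 105 − 4p_{Streamly} + p_{Vidio} = 0 ⇒ p_{Streamly} = 26.25 + 0.25p_{Vidio}.
Setting p_{Streamly} = p_{Vidio} in the reaction function: p_{Streamly} = 26.25 + 0.25p_{Streamly}, so p_{Streamly} = 26.25 / 0.75 = 35.

35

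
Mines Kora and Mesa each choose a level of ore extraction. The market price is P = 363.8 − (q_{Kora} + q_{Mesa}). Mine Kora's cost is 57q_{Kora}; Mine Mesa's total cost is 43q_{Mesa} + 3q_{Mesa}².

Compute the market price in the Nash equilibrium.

Mine Kora's profit: π = q_{Kora}(363.8 − (q_{Kora} + q_{Mesa})) − 57q_{Kora}.
∂π/∂q_{Kora} = 306.8 − 2q_{Kora} − q_{Mesa} = 0, so q_{Kora} = 153.4 − 0.5q_{Mesa}.
For Mesa: ∂π/∂q_{Mesa} = 320.8 − 8q_{Mesa} − q_{Kora} = 0 ⇒ q_{Mesa} = 40.1 − 0.125q_{Kora}.
Substituting the second reaction function into the first: q_{Kora} = 153.4 − 0.5(40.1 − 0.125q_{Kora}), which gives 0.9375q_{Kora} = 133.35 ⇒ q_{Kora} = 142.24.
Then q_{Mesa} = 40.1 − 0.125·142.24 = 22.32.
Equilibrium price: P = 363.8 − 164.56 = 199.24.

199.24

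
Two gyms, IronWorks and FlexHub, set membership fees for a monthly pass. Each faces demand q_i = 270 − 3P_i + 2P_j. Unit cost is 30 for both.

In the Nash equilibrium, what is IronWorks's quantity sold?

IronWorks's profit: π = (P_{IronWorks} − 30)(270 − 3P_{IronWorks} + 2P_{FlexHub}).
∂π/∂P_{IronWorks} = 360 − 6P_{IronWorks} + 2P_{FlexHub} = 0 ⇒ P_{IronWorks} = 60 + (1/3)P_{FlexHub}.
By symmetry P_{FlexHub} = P_{IronWorks}; substituting into the reaction function, (2/3)P_{IronWorks} = 60 and P_{IronWorks} = 90.
q_{IronWorks} = 270 − 3·90 + 2·90 = 180.

180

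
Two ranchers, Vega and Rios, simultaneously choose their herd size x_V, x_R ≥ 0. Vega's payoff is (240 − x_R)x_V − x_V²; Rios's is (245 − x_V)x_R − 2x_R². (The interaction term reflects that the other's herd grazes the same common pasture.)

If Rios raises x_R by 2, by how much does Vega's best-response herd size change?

-1

Expanding Vega's payoff: 240x_V − x_Rx_V − x_V².
∂π/∂x_V = 240 − x_R − 2x_V = 0, so x_V = 120 − 0.5x_R.
The reaction-function slope is −0.5, so a 2-unit rise in x_R moves x_V by −0.5 × 2 = −1. Vega's best response falls — the actions are strategic substitutes.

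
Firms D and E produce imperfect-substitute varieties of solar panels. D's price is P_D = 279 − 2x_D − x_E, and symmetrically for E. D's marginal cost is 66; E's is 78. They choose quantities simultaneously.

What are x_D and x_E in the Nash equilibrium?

43.4, 39.4

Firm D's profit: π = x_D(279 − 2x_D − x_E) − 66x_D.
∂π/∂x_D = 213 − 4x_D − x_E = 0 ⇒ x_D = 53.25 − 0.25x_E.
Similarly x_E = 50.25 − 0.25x_D.
Substituting the second reaction function into the first: x_D = 53.25 − 0.25(50.25 − 0.25x_D), which gives 0.9375x_D = 40.6875 ⇒ x_D = 43.4.
Then x_E = 50.25 − 0.25·43.4 = 39.4.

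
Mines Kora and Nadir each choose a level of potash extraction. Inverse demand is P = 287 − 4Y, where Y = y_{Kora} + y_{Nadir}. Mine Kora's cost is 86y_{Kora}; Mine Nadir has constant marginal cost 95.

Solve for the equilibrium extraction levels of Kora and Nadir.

Mine Kora's profit: π = y_{Kora}(287 − 4(y_{Kora} + y_{Nadir})) − 86y_{Kora}.
∂π/∂y_{Kora} = 201 − 8y_{Kora} − 4y_{Nadir} = 0, so y_{Kora} = 25.125 − 0.5y_{Nadir}.
By the same steps for Nadir: y_{Nadir} = 24 − 0.5y_{Kora}.
Solving the two reaction functions simultaneously: (1 − (−0.5)(−0.5))y_{Kora} = 25.125 − 0.5·24, so 0.75y_{Kora} = 13.125 and y_{Kora} = 17.5.
Then y_{Nadir} = 24 − 0.5·17.5 = 15.25.

17.5, 15.25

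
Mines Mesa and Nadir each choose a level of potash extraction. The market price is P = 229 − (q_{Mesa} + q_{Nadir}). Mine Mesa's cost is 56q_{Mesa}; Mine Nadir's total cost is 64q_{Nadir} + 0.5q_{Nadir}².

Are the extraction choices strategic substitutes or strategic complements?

strategic substitutes

Mine Mesa's profit: π = q_{Mesa}(229 − (q_{Mesa} + q_{Nadir})) − 56q_{Mesa}.
∂π/∂q_{Mesa} = 173 − 2q_{Mesa} − q_{Nadir} = 0, so q_{Mesa} = 86.5 − 0.5q_{Nadir}.
The best-response slope dq_{Mesa}/dq_{Nadir} = −0.5 < 0: the reaction function is downward-sloping, so the choices are strategic substitutes.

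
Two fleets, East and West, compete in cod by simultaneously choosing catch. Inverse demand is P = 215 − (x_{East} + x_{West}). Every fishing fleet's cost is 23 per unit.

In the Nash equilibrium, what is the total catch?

128

Fishing fleet East's profit: π = x_{East}(215 − (x_{East} + x_{West})) − 23x_{East}.
∂π/∂x_{East} = 192 − 2x_{East} − x_{West} = 0, so x_{East} = 96 − 0.5x_{West}.
The game is symmetric, so in equilibrium x_{West} = x_{East}: the reaction function gives 1.5x_{East} = 96, hence x_{East} = 64.
Total catch: 64 + 64 = 128.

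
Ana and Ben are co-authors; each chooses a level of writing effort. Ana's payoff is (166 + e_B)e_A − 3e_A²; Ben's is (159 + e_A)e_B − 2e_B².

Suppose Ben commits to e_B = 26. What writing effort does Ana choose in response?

Expanding Ana's payoff: 166e_A + e_Be_A − 3e_A².
∂π/∂e_A = 166 + e_B − 6e_A = 0, so e_A = 83/3 + (1/6)e_B.
At e_B = 26: e_A = 83/3 + (1/6)·26 = 32.

32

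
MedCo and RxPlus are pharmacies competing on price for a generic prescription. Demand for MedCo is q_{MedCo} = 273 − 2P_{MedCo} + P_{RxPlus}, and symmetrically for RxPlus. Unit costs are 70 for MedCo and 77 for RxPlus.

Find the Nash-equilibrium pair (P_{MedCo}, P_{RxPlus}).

138.6, 141.4

MedCo's profit: π = (P_{MedCo} − 70)(273 − 2P_{MedCo} + P_{RxPlus}).
∂π/∂P_{MedCo} = 413 − 4P_{MedCo} + P_{RxPlus} = 0 ⇒ P_{MedCo} = 103.25 + 0.25P_{RxPlus}.
Similarly P_{RxPlus} = 106.75 + 0.25P_{MedCo}.
Solving the two reaction functions simultaneously: (1 − (0.25)(0.25))P_{MedCo} = 103.25 + 0.25·106.75, so 0.9375P_{MedCo} = 129.9375 and P_{MedCo} = 138.6.
Then P_{RxPlus} = 106.75 + 0.25·138.6 = 141.4.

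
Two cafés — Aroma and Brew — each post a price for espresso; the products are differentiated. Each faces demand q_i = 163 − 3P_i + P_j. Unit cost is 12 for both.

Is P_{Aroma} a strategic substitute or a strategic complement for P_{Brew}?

Aroma's profit: π = (P_{Aroma} − 12)(163 − 3P_{Aroma} + P_{Brew}).
∂π/∂P_{Aroma} = 199 − 6P_{Aroma} + P_{Brew} = 0 ⇒ P_{Aroma} = 199/6 + (1/6)P_{Brew}.
The best-response slope dP_{Aroma}/dP_{Brew} = 1/6 > 0: the reaction function is upward-sloping, so the choices are strategic complements.

strategic complements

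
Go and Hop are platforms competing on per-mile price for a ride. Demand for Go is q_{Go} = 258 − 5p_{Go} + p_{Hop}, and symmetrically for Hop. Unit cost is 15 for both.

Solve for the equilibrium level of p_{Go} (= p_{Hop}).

Go's profit: π = (p_{Go} − 15)(258 − 5p_{Go} + p_{Hop}).
∂π/∂p_{Go} = 333 − 10p_{Go} + p_{Hop} = 0 ⇒ p_{Go} = 33.3 + 0.1p_{Hop}.
Setting p_{Go} = p_{Hop} in the reaction function: p_{Go} = 33.3 + 0.1p_{Go}, so p_{Go} = 33.3 / 0.9 = 37.

37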